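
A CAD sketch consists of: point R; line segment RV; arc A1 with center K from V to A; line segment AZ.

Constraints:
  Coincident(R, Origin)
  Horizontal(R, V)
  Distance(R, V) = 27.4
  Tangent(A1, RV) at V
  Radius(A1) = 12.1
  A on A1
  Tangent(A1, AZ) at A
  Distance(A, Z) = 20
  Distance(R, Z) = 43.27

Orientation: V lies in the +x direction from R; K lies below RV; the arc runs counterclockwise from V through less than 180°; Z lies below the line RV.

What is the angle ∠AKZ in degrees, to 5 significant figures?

58.826°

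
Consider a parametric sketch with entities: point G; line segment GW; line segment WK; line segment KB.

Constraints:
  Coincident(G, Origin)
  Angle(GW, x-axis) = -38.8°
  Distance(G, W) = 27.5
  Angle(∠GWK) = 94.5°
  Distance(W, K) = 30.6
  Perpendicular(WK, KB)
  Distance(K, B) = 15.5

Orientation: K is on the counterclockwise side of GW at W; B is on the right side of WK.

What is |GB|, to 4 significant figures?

53.99

G is at the origin; GW runs at -38.8° with length 27.5, so W = 27.5·(cos -38.8°, sin -38.8°) = (21.43, -17.23). ∠GWK = 94.5°, so WK runs at -38.8° + (180° − 94.5°) = 46.70° from the x-axis; with |WK| = 30.6, K = W + 30.6·(cos 46.70°, sin 46.70°) = (42.42, 5.038). The perpendicularity gives KB at right angles to WK; with |KB| = 15.5 on the right of WK, B = K + 15.5·(0.7278, -0.6858) = (53.70, -5.592). Then |GB| = |B − G| = 53.99.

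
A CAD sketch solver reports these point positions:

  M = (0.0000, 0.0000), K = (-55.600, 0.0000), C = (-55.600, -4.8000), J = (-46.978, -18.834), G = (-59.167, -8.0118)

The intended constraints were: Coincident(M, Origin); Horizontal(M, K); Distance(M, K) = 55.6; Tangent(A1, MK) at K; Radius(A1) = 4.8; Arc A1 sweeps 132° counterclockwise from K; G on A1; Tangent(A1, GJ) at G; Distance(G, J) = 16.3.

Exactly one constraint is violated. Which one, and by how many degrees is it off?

Tangent(A1, GJ) at G — off by 6.40°.

M = (0.00, 0.00) ✓; M.y = 0.00, K.y = 0.00 ✓; |MK| = 55.60 ✓; ∠(CK, KM) = 90.00° ✓; |CK| = 4.800 ✓; bearing(C→G) − bearing(C→K) = 132.0° ✓; |CG| = 4.800 ✓; ∠(CG, GJ) = 83.60° ✗; |GJ| = 16.30 ✓.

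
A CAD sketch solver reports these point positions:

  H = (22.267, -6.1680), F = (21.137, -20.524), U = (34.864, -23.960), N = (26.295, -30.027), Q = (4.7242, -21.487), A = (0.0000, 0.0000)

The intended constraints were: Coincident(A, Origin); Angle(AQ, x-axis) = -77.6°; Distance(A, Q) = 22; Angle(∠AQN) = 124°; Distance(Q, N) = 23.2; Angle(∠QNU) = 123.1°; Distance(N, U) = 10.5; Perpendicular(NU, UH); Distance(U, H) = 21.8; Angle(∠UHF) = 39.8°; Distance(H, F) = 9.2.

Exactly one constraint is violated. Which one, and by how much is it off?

Distance(H, F) = 9.2 — off by 5.20.

A = (0.00, 0.00) ✓; AQ at -77.60° ✓; |AQ| = 22.00 ✓; ∠AQN = 124.0° ✓; |QN| = 23.20 ✓; ∠QNU = 123.1° ✓; |NU| = 10.50 ✓; ∠(NU, UH) = 90.00° ✓; |UH| = 21.80 ✓; ∠UHF = 39.80° ✓; |HF| = 14.40 ✗.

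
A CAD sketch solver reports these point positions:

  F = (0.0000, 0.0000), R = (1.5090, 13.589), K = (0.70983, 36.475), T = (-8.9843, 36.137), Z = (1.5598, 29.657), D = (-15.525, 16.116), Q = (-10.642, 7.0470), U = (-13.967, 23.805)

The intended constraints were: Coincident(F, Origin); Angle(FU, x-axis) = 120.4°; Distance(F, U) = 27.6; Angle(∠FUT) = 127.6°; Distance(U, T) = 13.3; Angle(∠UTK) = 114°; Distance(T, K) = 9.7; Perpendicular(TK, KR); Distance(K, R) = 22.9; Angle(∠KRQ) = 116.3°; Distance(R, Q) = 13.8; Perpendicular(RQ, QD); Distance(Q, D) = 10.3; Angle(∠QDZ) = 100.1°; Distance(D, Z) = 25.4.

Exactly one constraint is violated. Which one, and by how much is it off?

Distance(D, Z) = 25.4 — off by 3.60.

F = (0.00, 0.00) ✓; FU at 120.4° ✓; |FU| = 27.60 ✓; ∠FUT = 127.6° ✓; |UT| = 13.30 ✓; ∠UTK = 114.0° ✓; |TK| = 9.700 ✓; ∠(TK, KR) = 90.00° ✓; |KR| = 22.90 ✓; ∠KRQ = 116.3° ✓; |RQ| = 13.80 ✓; ∠(RQ, QD) = 90.00° ✓; |QD| = 10.30 ✓; ∠QDZ = 100.1° ✓; |DZ| = 21.80 ✗.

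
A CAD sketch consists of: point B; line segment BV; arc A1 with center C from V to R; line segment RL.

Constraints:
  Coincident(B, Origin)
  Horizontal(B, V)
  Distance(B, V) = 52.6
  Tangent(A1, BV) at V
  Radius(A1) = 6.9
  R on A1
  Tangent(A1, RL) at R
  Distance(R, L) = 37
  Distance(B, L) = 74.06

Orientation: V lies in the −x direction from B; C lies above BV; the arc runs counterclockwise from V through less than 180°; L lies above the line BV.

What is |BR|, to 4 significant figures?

47.13

Checks: |CV| = 6.900 ✓; |CR| = 6.900 ✓; ∠(CR, RL) = 90.00° ✓; |RL| = 37.00 ✓; |BL| = 74.06 ✓.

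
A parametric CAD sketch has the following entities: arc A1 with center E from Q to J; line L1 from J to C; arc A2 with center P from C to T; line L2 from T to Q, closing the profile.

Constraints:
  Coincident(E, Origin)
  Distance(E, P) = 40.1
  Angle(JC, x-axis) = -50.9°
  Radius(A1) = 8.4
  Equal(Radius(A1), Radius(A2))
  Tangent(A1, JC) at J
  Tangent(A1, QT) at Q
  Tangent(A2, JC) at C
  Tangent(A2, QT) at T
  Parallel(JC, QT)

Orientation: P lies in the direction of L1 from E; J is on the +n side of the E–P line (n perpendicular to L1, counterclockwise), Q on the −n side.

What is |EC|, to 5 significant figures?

40.970

The slot axis is L1's direction at -50.9°, so u = (cos -50.9°, sin -50.9°) = (0.63068, -0.77605) and n = (−sin -50.9°, cos -50.9°) = (0.77605, 0.63068). E is at the origin and P lies 40.1 along u from E, so P = 40.1·u = (25.290, -31.119). Tangency of A1 to both parallel lines with radius 8.4 puts J and Q at E ± 8.4·n: J = (6.5188, 5.2977), Q = (-6.5188, -5.2977). Equal radii place C and T the same way about P: C = P + 8.4·n = (31.809, -25.822), T = P − 8.4·n = (18.771, -36.417). Then |EC| = |C − E| = 40.970.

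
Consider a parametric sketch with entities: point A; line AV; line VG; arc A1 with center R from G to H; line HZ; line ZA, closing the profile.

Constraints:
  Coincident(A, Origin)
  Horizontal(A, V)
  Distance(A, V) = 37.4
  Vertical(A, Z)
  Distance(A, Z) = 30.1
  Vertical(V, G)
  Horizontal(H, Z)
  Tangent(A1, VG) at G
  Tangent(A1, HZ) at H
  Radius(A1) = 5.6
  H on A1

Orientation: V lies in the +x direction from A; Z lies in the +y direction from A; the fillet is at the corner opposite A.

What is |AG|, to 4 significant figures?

44.71

A is at the origin; AV is horizontal with |AV| = 37.4 and V on the +x side, so V = (37.40, 0.000). AZ is vertical with |AZ| = 30.1 and Z on the +y side, so Z = (0.000, 30.10). The virtual corner opposite A is at (37.40, 30.10). The tangent condition forces RG to be normal to VG and since A1 is tangent to HZ there, RH ⟂ HZ, with radius 5.6, so the center R sits 5.6 in from both sides at R = (31.80, 24.50). That places the tangent points at G = (37.40, 24.50) on VG and H = (31.80, 30.10) on HZ. Then |AG| = |G − A| = 44.71.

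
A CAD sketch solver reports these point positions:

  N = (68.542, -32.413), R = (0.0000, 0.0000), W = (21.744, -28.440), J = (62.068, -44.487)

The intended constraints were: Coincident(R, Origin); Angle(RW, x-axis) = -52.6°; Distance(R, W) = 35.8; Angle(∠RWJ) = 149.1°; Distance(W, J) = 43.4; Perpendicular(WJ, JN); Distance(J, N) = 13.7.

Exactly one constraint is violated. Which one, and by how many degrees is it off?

Perpendicular(WJ, JN) — off by 6.50°.

R = (0.00, 0.00) ✓; RW at -52.60° ✓; |RW| = 35.80 ✓; ∠RWJ = 149.1° ✓; |WJ| = 43.40 ✓; ∠(WJ, JN) = 83.50° ✗; |JN| = 13.70 ✓.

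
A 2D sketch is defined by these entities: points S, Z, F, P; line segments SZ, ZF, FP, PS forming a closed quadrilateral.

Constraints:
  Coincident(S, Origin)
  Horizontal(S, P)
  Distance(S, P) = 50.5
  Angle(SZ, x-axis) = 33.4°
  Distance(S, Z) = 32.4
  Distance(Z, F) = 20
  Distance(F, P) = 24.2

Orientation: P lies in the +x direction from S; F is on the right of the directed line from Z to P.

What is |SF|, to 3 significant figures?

26.5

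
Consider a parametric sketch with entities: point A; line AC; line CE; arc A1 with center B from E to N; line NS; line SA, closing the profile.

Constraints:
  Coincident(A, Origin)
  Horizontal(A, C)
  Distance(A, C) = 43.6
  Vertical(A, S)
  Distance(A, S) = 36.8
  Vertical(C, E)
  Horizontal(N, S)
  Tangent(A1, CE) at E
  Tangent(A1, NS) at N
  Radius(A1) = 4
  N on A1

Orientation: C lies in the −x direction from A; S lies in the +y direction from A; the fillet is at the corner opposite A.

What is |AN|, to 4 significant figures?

54.06

A is at the origin; A and C share the same y with |AC| = 43.6 and C on the −x side, so C = (-43.60, 0.000). A and S share the same x with |AS| = 36.8 and S on the +y side, so S = (0.000, 36.80). The virtual corner opposite A is at (-43.60, 36.80). Since A1 is tangent to CE there, BE ⟂ CE and tangency of A1 to NS means the radius BN is perpendicular to NS, with radius 4.0, so the center B sits 4.0 in from both sides at B = (-39.60, 32.80). That places the tangent points at E = (-43.60, 32.80) on CE and N = (-39.60, 36.80) on NS. Then |AN| = |N − A| = 54.06.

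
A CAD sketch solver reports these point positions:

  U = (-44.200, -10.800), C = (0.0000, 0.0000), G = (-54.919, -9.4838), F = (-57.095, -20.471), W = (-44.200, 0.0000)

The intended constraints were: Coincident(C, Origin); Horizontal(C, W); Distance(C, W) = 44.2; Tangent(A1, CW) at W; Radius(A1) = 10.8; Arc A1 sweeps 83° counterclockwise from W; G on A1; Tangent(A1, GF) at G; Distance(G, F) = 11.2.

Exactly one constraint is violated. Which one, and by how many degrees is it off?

Tangent(A1, GF) at G — off by 4.20°.

C = (0.00, 0.00) ✓; C.y = 0.00, W.y = 0.00 ✓; |CW| = 44.20 ✓; ∠(UW, WC) = 90.00° ✓; |UW| = 10.80 ✓; bearing(U→G) − bearing(U→W) = 83.00° ✓; |UG| = 10.80 ✓; ∠(UG, GF) = 94.20° ✗; |GF| = 11.20 ✓.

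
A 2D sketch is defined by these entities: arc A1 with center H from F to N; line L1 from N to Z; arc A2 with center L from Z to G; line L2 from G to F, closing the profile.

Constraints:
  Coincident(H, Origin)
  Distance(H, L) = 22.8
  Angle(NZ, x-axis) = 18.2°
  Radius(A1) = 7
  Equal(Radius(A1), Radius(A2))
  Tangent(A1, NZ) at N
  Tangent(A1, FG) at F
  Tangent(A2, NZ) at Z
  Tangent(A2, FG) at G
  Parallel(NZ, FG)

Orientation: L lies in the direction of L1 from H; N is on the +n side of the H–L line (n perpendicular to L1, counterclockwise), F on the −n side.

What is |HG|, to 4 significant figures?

23.85

Tangency of A1 to both parallel lines with radius 7.0 puts N and F at H ± 7.0·n: N = (-2.186, 6.650), F = (2.186, -6.650). Equal radii place Z and G the same way about L: Z = L + 7.0·n = (19.47, 13.77), G = L − 7.0·n = (23.85, 0.4714). Then |HG| = |G − H| = 23.85.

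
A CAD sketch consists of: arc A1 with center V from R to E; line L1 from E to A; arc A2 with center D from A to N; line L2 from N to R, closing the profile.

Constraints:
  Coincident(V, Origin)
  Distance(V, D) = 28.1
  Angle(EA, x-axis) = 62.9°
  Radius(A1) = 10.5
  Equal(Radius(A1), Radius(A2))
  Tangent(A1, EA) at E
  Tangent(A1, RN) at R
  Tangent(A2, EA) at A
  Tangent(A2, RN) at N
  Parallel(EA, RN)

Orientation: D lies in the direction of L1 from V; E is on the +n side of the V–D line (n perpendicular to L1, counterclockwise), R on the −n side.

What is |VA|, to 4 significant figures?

30.00

The slot axis is L1's direction at 62.9°, so u = (cos 62.9°, sin 62.9°) = (0.4555, 0.8902) and n = (−sin 62.9°, cos 62.9°) = (-0.8902, 0.4555). V is at the origin and D lies 28.1 along u from V, so D = 28.1·u = (12.80, 25.01). Tangency of A1 to both parallel lines with radius 10.5 puts E and R at V ± 10.5·n: E = (-9.347, 4.783), R = (9.347, -4.783). Equal radii place A and N the same way about D: A = D + 10.5·n = (3.454, 29.80), N = D − 10.5·n = (22.15, 20.23). Then |VA| = |A − V| = 30.00.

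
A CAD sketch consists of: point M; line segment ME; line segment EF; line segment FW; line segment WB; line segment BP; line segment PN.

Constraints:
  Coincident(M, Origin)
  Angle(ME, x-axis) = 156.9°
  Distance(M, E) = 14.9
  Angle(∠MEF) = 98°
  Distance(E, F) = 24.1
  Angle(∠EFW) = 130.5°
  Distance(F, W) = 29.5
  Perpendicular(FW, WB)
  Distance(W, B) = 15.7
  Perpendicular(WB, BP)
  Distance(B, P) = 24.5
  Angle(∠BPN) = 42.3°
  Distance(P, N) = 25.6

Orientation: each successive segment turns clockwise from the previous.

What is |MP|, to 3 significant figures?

17.5

M is at the origin; ME runs at 156.9° with length 14.9, so E = (-13.7, 5.85). ∠MEF = 98.0° gives EF at 74.9° from the x-axis; with |EF| = 24.1, F = (-7.43, 29.1). ∠EFW = 130.5° gives FW at 25.4° from the x-axis; with |FW| = 29.5, W = (19.2, 41.8). FW is perpendicular to WB, so WB runs at -64.6°; with |WB| = 15.7, B = (26.0, 27.6). WB is perpendicular to BP, so BP runs at -155°; with |BP| = 24.5, P = (3.82, 17.1). Then |MP| = |P − M| = 17.5.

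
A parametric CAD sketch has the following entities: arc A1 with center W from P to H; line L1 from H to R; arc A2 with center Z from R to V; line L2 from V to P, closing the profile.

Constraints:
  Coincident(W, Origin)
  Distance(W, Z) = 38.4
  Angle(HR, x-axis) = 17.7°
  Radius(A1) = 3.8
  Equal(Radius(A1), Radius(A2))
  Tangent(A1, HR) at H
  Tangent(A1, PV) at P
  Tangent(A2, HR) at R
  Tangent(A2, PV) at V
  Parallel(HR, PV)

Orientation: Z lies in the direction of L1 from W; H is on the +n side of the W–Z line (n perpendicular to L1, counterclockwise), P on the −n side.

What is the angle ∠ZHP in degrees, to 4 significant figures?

84.35°

W is at the origin and Z lies 38.4 along u from W, so Z = 38.4·u = (36.58, 11.67). Tangency of A1 to both parallel lines with radius 3.8 puts H and P at W ± 3.8·n: H = (-1.155, 3.620), P = (1.155, -3.620). Then cos ∠ZHP = HZ·HP / (|HZ||HP|), giving 84.35°.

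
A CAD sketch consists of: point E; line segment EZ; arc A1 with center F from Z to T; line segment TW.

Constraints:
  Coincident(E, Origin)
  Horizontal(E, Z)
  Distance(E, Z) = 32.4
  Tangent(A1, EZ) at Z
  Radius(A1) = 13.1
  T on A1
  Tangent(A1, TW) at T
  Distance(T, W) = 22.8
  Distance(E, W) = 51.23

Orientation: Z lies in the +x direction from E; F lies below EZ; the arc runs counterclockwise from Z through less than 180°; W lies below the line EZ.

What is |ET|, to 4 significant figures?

28.94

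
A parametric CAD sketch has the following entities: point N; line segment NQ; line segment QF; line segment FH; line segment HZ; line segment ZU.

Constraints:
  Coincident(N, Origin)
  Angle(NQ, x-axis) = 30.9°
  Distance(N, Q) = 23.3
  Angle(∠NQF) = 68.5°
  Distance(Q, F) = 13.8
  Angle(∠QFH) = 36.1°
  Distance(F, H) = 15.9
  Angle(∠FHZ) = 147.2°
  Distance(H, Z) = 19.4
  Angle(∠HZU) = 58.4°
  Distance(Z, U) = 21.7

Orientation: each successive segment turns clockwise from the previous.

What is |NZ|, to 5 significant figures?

29.186

N is at the origin; NQ runs at 30.9° with length 23.3, so Q = (19.993, 11.966). ∠NQF = 68.5° gives QF at -80.600° from the x-axis; with |QF| = 13.8, F = (22.247, -1.6492). ∠QFH = 36.1° gives FH at 135.50° from the x-axis; with |FH| = 15.9, H = (10.906, 9.4953). ∠FHZ = 147.2° gives HZ at 102.70° from the x-axis; with |HZ| = 19.4, Z = (6.6411, 28.421). Then |NZ| = |Z − N| = 29.186.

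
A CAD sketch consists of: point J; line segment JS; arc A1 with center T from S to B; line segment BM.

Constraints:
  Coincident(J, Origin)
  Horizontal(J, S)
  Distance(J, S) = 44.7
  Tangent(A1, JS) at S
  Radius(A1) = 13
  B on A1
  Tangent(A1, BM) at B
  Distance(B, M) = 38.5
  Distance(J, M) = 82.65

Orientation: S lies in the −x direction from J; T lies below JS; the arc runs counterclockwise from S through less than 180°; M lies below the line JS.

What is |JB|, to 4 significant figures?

57.78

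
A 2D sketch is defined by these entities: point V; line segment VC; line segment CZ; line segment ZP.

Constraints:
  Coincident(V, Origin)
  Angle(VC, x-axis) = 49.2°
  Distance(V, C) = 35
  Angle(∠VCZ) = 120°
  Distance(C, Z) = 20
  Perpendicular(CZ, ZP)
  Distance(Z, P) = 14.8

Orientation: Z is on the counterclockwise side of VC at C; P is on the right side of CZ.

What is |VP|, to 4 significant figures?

58.66

V is at the origin; VC runs at 49.2° with length 35.0, so C = 35.0·(cos 49.2°, sin 49.2°) = (22.87, 26.49). ∠VCZ = 120.0°, so CZ runs at 49.2° + (180° − 120.0°) = 109.2° from the x-axis; with |CZ| = 20.0, Z = C + 20.0·(cos 109.2°, sin 109.2°) = (16.29, 45.38). The perpendicularity gives ZP at right angles to CZ; with |ZP| = 14.8 on the right of CZ, P = Z + 14.8·(0.9444, 0.3289) = (30.27, 50.25). Then |VP| = |P − V| = 58.66.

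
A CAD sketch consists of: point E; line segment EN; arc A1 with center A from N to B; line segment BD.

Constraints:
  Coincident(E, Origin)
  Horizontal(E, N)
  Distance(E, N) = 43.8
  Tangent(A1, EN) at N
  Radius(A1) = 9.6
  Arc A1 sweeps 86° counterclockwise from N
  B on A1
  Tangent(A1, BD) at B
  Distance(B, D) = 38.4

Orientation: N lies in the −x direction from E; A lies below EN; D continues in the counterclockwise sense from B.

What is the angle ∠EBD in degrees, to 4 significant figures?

103.5°

On A1, N sits at bearing 90° from A; an 86° counterclockwise sweep puts B at bearing 176°, so B = A + 9.6·(cos 176°, sin 176°) = (-53.38, -8.930). Since A1 is tangent to BD there, AB ⟂ BD, so BD runs along (−sin 176°, cos 176°); with |BD| = 38.4, D = (-56.06, -47.24). Then cos ∠EBD = BE·BD / (|BE||BD|), giving 103.5°.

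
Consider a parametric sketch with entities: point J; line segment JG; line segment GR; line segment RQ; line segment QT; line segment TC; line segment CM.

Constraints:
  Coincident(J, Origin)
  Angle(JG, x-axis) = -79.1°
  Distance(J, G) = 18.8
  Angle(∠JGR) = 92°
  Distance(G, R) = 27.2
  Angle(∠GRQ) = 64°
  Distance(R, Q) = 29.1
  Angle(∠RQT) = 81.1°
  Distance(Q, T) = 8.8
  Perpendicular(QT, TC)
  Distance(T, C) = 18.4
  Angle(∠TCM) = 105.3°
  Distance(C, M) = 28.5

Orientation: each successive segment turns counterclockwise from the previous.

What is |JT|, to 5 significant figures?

8.2198

J is at the origin; JG runs at -79.1° with length 18.8, so G = (3.5550, -18.461). ∠JGR = 92.0° gives GR at 8.9000° from the x-axis; with |GR| = 27.2, R = (30.428, -14.253). ∠GRQ = 64.0° gives RQ at 124.90° from the x-axis; with |RQ| = 29.1, Q = (13.778, 9.6137). ∠RQT = 81.1° gives QT at -136.20° from the x-axis; with |QT| = 8.8, T = (7.4266, 3.5229). Then |JT| = |T − J| = 8.2198.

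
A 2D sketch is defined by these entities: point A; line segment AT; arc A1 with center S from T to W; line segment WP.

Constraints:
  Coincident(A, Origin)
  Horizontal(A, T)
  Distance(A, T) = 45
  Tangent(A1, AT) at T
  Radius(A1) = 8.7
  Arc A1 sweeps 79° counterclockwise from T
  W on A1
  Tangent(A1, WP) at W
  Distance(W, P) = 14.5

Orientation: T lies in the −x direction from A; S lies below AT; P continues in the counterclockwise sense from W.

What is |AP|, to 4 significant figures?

60.19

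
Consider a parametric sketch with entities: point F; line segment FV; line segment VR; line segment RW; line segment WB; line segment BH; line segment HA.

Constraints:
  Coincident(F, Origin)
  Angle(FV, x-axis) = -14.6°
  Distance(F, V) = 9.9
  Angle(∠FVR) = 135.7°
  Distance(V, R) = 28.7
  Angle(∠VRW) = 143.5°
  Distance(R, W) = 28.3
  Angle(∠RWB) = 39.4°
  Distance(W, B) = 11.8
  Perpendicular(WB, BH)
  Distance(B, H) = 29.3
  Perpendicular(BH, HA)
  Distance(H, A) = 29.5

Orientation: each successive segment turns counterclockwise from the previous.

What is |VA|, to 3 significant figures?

68.9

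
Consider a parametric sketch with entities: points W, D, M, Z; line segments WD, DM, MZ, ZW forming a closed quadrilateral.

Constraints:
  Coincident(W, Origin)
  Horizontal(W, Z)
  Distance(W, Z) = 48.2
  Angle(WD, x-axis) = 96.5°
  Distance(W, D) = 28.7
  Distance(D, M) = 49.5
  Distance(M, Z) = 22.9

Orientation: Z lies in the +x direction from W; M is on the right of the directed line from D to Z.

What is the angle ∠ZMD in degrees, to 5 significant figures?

102.36°

Checks: |DM| = 49.50 ✓; |MZ| = 22.90 ✓.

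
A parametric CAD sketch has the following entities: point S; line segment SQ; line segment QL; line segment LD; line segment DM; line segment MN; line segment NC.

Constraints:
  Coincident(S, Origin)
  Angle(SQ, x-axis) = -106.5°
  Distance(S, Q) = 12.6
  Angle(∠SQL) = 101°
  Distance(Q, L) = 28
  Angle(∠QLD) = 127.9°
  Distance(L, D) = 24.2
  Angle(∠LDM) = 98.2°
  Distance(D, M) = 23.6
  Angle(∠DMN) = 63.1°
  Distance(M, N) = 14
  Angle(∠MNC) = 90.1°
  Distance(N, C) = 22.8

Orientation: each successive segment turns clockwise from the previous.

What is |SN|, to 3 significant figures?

26.5

∠LDM = 98.2° gives DM at 40.6° from the x-axis; with |DM| = 23.6, M = (-26.5, 26.4). ∠DMN = 63.1° gives MN at -76.3° from the x-axis; with |MN| = 14.0, N = (-23.2, 12.8). Then |SN| = |N − S| = 26.5.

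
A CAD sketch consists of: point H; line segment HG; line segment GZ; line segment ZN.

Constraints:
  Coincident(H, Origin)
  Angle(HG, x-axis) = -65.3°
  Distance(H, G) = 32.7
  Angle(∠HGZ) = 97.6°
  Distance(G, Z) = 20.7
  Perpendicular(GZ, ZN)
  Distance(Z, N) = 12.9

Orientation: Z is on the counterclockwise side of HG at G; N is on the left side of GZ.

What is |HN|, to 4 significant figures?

31.73

∠HGZ = 97.6°, so GZ runs at -65.3° + (180° − 97.6°) = 17.10° from the x-axis; with |GZ| = 20.7, Z = G + 20.7·(cos 17.10°, sin 17.10°) = (33.45, -23.62). GZ is perpendicular to ZN; with |ZN| = 12.9 on the left of GZ, N = Z + 12.9·(-0.2940, 0.9558) = (29.66, -11.29). Then |HN| = |N − H| = 31.73.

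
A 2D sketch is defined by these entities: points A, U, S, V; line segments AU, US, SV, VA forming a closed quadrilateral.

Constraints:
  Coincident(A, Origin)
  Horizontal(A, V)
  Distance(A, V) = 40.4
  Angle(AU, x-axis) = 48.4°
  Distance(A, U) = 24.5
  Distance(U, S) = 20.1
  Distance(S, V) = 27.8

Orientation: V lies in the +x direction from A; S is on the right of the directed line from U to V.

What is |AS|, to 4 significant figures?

12.72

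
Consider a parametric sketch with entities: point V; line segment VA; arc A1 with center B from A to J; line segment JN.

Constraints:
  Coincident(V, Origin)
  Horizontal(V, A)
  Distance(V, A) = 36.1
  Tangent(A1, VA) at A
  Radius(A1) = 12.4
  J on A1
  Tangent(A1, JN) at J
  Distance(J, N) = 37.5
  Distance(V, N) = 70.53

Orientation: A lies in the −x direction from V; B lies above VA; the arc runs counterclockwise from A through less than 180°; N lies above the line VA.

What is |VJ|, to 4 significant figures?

33.47

V is at the origin; VA is horizontal with |VA| = 36.1 and A on the −x side, so A = (-36.10, 0.000). The tangent condition forces BA to be normal to VA, so B = A + (0, 12.4) = (-36.10, 12.40). Since BJ ⟂ JN (tangency), |BN| = √(12.4² + 37.5²) = 39.50 regardless of where J sits on A1. So N lies on both circle(V, 70.53) and circle(B, 39.50); the above-VA intersection is N = (-50.59, 49.14). J is the foot of the tangent from N: J = (-26.58, 20.34).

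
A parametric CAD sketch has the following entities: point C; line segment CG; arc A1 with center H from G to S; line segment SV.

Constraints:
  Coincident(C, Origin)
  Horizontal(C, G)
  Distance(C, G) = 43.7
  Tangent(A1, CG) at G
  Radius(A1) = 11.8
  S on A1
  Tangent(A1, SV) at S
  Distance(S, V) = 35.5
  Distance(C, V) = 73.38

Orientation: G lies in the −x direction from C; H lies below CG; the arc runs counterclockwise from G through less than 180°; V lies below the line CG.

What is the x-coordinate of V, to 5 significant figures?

-56.347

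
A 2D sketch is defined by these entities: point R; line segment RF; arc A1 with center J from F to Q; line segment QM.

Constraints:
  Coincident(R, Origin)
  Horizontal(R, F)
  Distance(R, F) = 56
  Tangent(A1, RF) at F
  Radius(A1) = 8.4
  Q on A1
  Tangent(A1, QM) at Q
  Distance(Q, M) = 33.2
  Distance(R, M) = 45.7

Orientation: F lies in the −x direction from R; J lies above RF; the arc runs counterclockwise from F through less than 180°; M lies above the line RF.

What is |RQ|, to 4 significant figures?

48.94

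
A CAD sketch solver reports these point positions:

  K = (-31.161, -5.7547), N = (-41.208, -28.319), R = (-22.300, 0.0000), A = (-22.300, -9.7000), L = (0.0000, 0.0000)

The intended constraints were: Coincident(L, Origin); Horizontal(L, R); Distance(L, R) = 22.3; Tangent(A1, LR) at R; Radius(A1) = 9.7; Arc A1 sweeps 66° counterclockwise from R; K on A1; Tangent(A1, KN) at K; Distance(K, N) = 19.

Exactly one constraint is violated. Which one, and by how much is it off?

Distance(K, N) = 19 — off by 5.70.

L = (0.00, 0.00) ✓; L.y = 0.00, R.y = 0.00 ✓; |LR| = 22.30 ✓; ∠(AR, RL) = 90.00° ✓; |AR| = 9.700 ✓; bearing(A→K) − bearing(A→R) = 66.00° ✓; |AK| = 9.700 ✓; ∠(AK, KN) = 90.00° ✓; |KN| = 24.70 ✗.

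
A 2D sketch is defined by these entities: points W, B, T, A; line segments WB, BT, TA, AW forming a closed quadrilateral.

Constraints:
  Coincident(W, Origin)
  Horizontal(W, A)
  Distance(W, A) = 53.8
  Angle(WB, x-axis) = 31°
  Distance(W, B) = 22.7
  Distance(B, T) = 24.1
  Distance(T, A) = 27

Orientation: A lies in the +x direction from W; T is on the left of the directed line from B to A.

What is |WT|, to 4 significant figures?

46.79

Checks: |BT| = 24.10 ✓; |TA| = 27.00 ✓.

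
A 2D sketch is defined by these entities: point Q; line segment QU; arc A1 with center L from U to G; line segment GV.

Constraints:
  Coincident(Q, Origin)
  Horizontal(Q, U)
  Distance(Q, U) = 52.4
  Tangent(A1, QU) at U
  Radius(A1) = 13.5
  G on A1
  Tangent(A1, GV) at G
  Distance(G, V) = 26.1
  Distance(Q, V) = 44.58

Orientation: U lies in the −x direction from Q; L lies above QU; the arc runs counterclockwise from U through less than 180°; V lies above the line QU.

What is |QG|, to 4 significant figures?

40.75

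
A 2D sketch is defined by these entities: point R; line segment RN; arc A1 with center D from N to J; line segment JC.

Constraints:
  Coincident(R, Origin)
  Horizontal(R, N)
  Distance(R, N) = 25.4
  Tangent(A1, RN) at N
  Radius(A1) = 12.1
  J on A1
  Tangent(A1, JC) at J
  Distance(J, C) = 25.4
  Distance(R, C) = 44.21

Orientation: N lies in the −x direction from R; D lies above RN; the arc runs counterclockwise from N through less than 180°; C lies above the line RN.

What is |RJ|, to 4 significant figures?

20.23

R is at the origin; R and N share the same y with |RN| = 25.4 and N on the −x side, so N = (-25.40, 0.000). A1 meets RN tangentially, so DN is at right angles to RN, so D = N + (0, 12.1) = (-25.40, 12.10). Since DJ ⟂ JC (tangency), |DC| = √(12.1² + 25.4²) = 28.13 regardless of where J sits on A1. So C lies on both circle(R, 44.21) and circle(D, 28.13); the above-RN intersection is C = (-19.60, 39.63). J is the foot of the tangent from C: J = (-13.64, 14.94).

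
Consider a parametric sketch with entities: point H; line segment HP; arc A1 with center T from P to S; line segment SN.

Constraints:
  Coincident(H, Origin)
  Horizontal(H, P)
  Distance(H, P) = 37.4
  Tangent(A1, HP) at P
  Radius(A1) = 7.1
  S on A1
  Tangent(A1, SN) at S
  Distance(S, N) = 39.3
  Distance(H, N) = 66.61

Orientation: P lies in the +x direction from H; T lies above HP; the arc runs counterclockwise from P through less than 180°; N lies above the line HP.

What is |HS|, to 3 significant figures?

44.9

H is at the origin; HP is horizontal with |HP| = 37.4 and P on the +x side, so P = (37.4, 0.00). A1 meets HP tangentially, so TP is at right angles to HP, so T = P + (0, 7.1) = (37.4, 7.10). Since TS ⟂ SN (tangency), |TN| = √(7.1² + 39.3²) = 39.9 regardless of where S sits on A1. So N lies on both circle(H, 66.61) and circle(T, 39.9); the above-HP intersection is N = (48.8, 45.4). S is the foot of the tangent from N: S = (44.5, 6.32).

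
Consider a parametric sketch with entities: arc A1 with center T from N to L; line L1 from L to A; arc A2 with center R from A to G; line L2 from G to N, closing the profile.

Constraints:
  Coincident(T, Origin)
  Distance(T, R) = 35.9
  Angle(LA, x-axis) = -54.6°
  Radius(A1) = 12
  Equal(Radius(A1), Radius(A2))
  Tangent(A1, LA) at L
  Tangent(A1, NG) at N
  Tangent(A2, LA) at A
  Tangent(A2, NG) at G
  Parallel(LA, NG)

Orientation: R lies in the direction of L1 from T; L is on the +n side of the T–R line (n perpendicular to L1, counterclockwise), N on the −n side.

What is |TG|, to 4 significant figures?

37.85

Tangency of A1 to both parallel lines with radius 12.0 puts L and N at T ± 12.0·n: L = (9.782, 6.951), N = (-9.782, -6.951). Equal radii place A and G the same way about R: A = R + 12.0·n = (30.58, -22.31), G = R − 12.0·n = (11.01, -36.21). Then |TG| = |G − T| = 37.85.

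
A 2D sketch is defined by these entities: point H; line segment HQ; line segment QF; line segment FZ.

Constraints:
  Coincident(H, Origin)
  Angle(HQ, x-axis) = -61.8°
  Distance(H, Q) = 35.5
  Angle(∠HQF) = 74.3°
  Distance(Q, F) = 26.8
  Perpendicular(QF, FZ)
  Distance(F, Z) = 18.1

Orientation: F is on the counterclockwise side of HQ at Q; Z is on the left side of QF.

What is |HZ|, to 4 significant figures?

23.54

H is at the origin; HQ runs at -61.8° with length 35.5, so Q = 35.5·(cos -61.8°, sin -61.8°) = (16.78, -31.29). ∠HQF = 74.3°, so QF runs at -61.8° + (180° − 74.3°) = 43.90° from the x-axis; with |QF| = 26.8, F = Q + 26.8·(cos 43.90°, sin 43.90°) = (36.09, -12.70). QF ⟂ FZ; with |FZ| = 18.1 on the left of QF, Z = F + 18.1·(-0.6934, 0.7206) = (23.54, 0.3389). Then |HZ| = |Z − H| = 23.54.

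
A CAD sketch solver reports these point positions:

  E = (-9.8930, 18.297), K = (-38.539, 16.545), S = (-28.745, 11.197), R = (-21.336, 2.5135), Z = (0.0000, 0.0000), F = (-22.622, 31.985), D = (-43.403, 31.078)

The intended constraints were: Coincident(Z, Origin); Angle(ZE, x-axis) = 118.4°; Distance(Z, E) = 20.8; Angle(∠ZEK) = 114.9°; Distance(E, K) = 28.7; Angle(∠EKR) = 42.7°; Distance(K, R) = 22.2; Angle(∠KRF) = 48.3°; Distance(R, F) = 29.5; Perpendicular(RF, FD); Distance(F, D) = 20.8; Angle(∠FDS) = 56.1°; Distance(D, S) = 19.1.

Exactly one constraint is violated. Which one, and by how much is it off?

Distance(D, S) = 19.1 — off by 5.60.

Z = (0.00, 0.00) ✓; ZE at 118.4° ✓; |ZE| = 20.80 ✓; ∠ZEK = 114.9° ✓; |EK| = 28.70 ✓; ∠EKR = 42.70° ✓; |KR| = 22.20 ✓; ∠KRF = 48.30° ✓; |RF| = 29.50 ✓; ∠(RF, FD) = 90.00° ✓; |FD| = 20.80 ✓; ∠FDS = 56.10° ✓; |DS| = 24.70 ✗.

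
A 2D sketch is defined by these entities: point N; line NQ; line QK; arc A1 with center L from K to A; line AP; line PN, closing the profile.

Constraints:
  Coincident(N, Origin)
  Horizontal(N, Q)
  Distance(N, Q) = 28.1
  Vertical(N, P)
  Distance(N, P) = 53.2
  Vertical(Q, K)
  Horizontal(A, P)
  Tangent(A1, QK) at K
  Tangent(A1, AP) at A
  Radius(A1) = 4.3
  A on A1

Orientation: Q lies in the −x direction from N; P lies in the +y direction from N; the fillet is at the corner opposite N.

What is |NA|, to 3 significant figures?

58.3

N is at the origin; NQ is horizontal with |NQ| = 28.1 and Q on the −x side, so Q = (-28.1, 0.00). NP is vertical with |NP| = 53.2 and P on the +y side, so P = (0.00, 53.2). The virtual corner opposite N is at (-28.1, 53.2). Tangency of A1 to QK means the radius LK is perpendicular to QK and A1 meets AP tangentially, so LA is at right angles to AP, with radius 4.3, so the center L sits 4.3 in from both sides at L = (-23.8, 48.9). That places the tangent points at K = (-28.1, 48.9) on QK and A = (-23.8, 53.2) on AP. Then |NA| = |A − N| = 58.3.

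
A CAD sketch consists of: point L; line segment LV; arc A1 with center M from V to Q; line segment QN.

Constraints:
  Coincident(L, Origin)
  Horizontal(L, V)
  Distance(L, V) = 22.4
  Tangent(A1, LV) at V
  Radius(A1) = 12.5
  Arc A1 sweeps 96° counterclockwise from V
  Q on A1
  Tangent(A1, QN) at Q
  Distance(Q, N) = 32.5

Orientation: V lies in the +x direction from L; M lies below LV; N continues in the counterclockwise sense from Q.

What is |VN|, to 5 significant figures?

47.005

L is at the origin; L and V share the same y with |LV| = 22.4 and V on the +x side, so V = (22.400, 0.0000). A1 meets LV tangentially, so MV is at right angles to LV, so M = V + (0, -12.5) = (22.400, -12.500). On A1, V sits at bearing 90° from M; a 96° counterclockwise sweep puts Q at bearing 186°, so Q = M + 12.5·(cos 186°, sin 186°) = (9.9685, -13.807). Tangency of A1 to QN means the radius MQ is perpendicular to QN, so QN runs along (−sin 186°, cos 186°); with |QN| = 32.5, N = (13.366, -46.129). Then |VN| = |N − V| = 47.005.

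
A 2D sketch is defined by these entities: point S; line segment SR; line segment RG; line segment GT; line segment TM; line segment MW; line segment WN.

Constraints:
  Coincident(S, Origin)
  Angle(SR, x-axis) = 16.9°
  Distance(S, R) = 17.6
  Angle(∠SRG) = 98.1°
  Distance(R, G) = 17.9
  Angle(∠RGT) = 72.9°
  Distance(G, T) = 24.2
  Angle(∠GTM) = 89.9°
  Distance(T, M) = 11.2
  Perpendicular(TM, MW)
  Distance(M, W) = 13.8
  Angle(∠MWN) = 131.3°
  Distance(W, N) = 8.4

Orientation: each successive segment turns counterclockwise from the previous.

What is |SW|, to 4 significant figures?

12.67

∠GTM = 89.9° gives TM at -64.00° from the x-axis; with |TM| = 11.2, M = (-2.758, 2.169). TM ⟂ MW, so MW runs at 26.00°; with |MW| = 13.8, W = (9.645, 8.218). Then |SW| = |W − S| = 12.67.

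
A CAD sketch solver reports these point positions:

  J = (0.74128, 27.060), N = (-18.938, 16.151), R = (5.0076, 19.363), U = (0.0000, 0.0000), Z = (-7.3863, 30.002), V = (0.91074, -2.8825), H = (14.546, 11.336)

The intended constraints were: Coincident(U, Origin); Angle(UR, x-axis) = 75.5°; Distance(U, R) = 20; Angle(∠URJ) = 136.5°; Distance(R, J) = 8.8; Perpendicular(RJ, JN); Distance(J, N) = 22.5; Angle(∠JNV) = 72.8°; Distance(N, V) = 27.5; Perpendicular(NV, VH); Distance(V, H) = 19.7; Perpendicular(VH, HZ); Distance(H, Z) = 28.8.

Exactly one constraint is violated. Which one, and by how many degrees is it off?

Perpendicular(VH, HZ) — off by 3.40°.

U = (0.00, 0.00) ✓; UR at 75.50° ✓; |UR| = 20.00 ✓; ∠URJ = 136.5° ✓; |RJ| = 8.800 ✓; ∠(RJ, JN) = 90.00° ✓; |JN| = 22.50 ✓; ∠JNV = 72.80° ✓; |NV| = 27.50 ✓; ∠(NV, VH) = 90.00° ✓; |VH| = 19.70 ✓; ∠(VH, HZ) = 93.40° ✗; |HZ| = 28.80 ✓.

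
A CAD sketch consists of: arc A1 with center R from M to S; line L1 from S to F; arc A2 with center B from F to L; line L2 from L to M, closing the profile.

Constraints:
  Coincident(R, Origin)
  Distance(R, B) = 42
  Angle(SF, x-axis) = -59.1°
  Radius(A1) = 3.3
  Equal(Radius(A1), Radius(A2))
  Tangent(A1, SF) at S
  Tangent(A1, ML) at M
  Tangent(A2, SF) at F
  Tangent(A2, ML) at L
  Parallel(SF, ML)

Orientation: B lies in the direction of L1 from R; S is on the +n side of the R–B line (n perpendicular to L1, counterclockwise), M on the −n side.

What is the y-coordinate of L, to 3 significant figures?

-37.7

Tangency of A1 to both parallel lines with radius 3.3 puts S and M at R ± 3.3·n: S = (2.83, 1.69), M = (-2.83, -1.69). Equal radii place F and L the same way about B: F = B + 3.3·n = (24.4, -34.3), L = B − 3.3·n = (18.7, -37.7). So L.y = -37.7.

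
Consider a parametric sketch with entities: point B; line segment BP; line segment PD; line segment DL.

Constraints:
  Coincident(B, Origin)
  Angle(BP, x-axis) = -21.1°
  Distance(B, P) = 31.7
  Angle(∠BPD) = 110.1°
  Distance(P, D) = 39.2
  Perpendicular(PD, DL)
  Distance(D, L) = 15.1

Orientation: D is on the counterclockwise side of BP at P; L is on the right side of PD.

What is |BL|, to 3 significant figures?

67.3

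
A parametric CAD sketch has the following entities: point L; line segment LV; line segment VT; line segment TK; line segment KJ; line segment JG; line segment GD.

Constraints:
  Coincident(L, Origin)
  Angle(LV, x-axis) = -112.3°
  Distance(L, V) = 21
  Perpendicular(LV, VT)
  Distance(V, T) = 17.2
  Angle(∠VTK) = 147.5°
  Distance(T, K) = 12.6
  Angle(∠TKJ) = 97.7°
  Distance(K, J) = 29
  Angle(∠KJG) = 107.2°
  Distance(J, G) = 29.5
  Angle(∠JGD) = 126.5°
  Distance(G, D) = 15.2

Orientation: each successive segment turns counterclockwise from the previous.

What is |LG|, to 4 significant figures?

15.86

∠TKJ = 97.7° gives KJ at 92.50° from the x-axis; with |KJ| = 29.0, J = (19.08, 5.248). ∠KJG = 107.2° gives JG at 165.3° from the x-axis; with |JG| = 29.5, G = (-9.453, 12.73). Then |LG| = |G − L| = 15.86.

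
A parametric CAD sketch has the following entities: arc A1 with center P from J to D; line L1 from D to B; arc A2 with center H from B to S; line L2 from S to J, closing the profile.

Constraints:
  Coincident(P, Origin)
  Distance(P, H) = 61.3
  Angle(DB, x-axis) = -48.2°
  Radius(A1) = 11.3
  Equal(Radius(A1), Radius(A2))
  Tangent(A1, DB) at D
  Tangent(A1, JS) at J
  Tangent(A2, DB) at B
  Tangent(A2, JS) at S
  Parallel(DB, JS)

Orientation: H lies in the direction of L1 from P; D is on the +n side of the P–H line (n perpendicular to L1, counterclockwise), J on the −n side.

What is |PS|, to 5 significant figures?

62.333

The slot axis is L1's direction at -48.2°, so u = (cos -48.2°, sin -48.2°) = (0.66653, -0.74548) and n = (−sin -48.2°, cos -48.2°) = (0.74548, 0.66653). P is at the origin and H lies 61.3 along u from P, so H = 61.3·u = (40.858, -45.698). Tangency of A1 to both parallel lines with radius 11.3 puts D and J at P ± 11.3·n: D = (8.4239, 7.5318), J = (-8.4239, -7.5318). Equal radii place B and S the same way about H: B = H + 11.3·n = (49.282, -38.166), S = H − 11.3·n = (32.435, -53.229). Then |PS| = |S − P| = 62.333.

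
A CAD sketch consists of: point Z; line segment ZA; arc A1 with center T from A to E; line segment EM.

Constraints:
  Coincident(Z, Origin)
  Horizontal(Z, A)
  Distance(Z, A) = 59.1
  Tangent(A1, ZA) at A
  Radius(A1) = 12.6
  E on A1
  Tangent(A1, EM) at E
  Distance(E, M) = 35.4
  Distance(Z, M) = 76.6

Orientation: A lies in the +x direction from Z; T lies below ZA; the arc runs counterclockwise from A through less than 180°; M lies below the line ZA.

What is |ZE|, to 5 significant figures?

49.888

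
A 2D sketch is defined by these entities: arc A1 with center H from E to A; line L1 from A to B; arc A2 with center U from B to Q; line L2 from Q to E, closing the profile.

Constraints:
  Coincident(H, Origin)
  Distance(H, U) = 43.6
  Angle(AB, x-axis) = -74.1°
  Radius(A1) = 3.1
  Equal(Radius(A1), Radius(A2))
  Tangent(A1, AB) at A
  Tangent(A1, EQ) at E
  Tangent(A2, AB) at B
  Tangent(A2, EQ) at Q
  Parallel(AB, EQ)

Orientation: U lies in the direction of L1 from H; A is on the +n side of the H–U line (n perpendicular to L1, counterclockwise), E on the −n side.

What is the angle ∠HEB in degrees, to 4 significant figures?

81.91°

The slot axis is L1's direction at -74.1°, so u = (cos -74.1°, sin -74.1°) = (0.2740, -0.9617) and n = (−sin -74.1°, cos -74.1°) = (0.9617, 0.2740). H is at the origin and U lies 43.6 along u from H, so U = 43.6·u = (11.94, -41.93). Tangency of A1 to both parallel lines with radius 3.1 puts A and E at H ± 3.1·n: A = (2.981, 0.8493), E = (-2.981, -0.8493). Equal radii place B and Q the same way about U: B = U + 3.1·n = (14.93, -41.08), Q = U − 3.1·n = (8.963, -42.78). Then cos ∠HEB = EH·EB / (|EH||EB|), giving 81.91°.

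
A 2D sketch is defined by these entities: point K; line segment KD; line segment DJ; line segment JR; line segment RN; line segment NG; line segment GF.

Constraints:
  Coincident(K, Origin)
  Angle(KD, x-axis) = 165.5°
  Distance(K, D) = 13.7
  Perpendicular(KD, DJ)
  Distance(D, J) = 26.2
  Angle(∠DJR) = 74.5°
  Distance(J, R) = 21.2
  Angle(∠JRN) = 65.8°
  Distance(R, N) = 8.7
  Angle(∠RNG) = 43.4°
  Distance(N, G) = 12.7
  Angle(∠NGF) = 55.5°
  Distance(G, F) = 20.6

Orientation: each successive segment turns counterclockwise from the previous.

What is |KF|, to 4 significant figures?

24.10

∠RNG = 43.4° gives NG at -108.2° from the x-axis; with |NG| = 12.7, G = (-6.298, -25.76). ∠NGF = 55.5° gives GF at 16.30° from the x-axis; with |GF| = 20.6, F = (13.47, -19.98). Then |KF| = |F − K| = 24.10.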